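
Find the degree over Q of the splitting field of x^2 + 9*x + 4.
[K:Q] = 2

The discriminant of x^2 + (9)*x + (4) is b^2 - 4c = 81 - (16) = 65. Since 65 is not a perfect square in Q, the polynomial is irreducible over Q. Its two roots generate a degree-2 extension, so [K:Q] = 2.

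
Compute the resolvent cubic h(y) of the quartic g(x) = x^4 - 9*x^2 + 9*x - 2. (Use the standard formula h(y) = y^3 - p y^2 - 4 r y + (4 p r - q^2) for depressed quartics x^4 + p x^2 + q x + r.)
h(y) = y^3 + 9*y^2 + 8*y - 9

Identify coefficients: p = -9, q = 9, r = -2.
Plug into h(y) = y^3 - p y^2 - 4 r y + (4 p r - q^2):
  h(y) = y^3 - (-9) y^2 - 4*(-2) y + (4*(-9)*(-2) - (9)^2)
       = y^3 + (9) y^2 + (8) y + (-9).
Simplifying: h(y) = y^3 + 9*y^2 + 8*y - 9.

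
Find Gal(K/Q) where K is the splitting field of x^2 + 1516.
Gal(K/Q) = Z/2Z (cyclic of order 2)

x^2 + 1516 is irreducible over Q since -1516 is not a rational square. The splitting field Q(sqrt(-1516)) has degree 2 over Q, and its unique nontrivial automorphism is sqrt(-1516) ↦ -sqrt(-1516). Hence Gal(Q(sqrt(-1516))/Q) = Z/2Z.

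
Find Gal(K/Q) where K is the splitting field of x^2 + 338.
Gal(K/Q) = Z/2Z (cyclic of order 2)

x^2 + 338 is irreducible over Q since -338 is not a rational square. The splitting field Q(sqrt(-338)) has degree 2 over Q, and its unique nontrivial automorphism is sqrt(-338) ↦ -sqrt(-338). Hence Gal(Q(sqrt(-338))/Q) = Z/2Z.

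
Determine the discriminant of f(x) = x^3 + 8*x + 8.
Δ = -3776

For x^3 + a x^2 + b x + c the discriminant is Δ = 18 a b c - 4 a^3 c + a^2 b^2 - 4 b^3 - 27 c^2.
Plug a = 0, b = 8, c = 8:
  18*(0)*(8)*(8) - 4*(0)^3*(8) + (0)^2*(8)^2 - 4*(8)^3 - 27*(8)^2
  = 0 + (0) + 0 + (-2048) + (-1728)
  = -3776.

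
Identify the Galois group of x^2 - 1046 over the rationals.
Gal(K/Q) = Z/2Z (cyclic of order 2)

x^2 - 1046 is irreducible over Q since 1046 is not a rational square. The splitting field Q(sqrt(1046)) has degree 2 over Q, and its unique nontrivial automorphism is sqrt(1046) ↦ -sqrt(1046). Hence Gal(Q(sqrt(1046))/Q) = Z/2Z.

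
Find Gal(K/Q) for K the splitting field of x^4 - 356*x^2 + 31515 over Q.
Gal(K/Q) = V_4 (Klein four-group, Z/2Z × Z/2Z)

f factors as (x^2 - 165)(x^2 - 191), so the splitting field is K = Q(sqrt(165), sqrt(191)). The elements 165, 191, 31515 are all non-squares in Q, so sqrt(165) and sqrt(191) generate independent quadratic extensions. Thus [K:Q] = 4 and Gal(K/Q) is generated by the two order-2 automorphisms sqrt(165) ↦ -sqrt(165) and sqrt(191) ↦ -sqrt(191), giving V_4.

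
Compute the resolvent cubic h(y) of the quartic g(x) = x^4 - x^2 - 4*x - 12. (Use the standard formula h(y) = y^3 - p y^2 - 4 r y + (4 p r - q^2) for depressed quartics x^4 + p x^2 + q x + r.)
h(y) = y^3 + y^2 + 48*y + 32

Identify coefficients: p = -1, q = -4, r = -12.
Plug into h(y) = y^3 - p y^2 - 4 r y + (4 p r - q^2):
  h(y) = y^3 - (-1) y^2 - 4*(-12) y + (4*(-1)*(-12) - (-4)^2)
       = y^3 + (1) y^2 + (48) y + (32).
Simplifying: h(y) = y^3 + y^2 + 48*y + 32.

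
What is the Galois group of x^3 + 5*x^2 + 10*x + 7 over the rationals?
Gal(K/Q) = S_3 (symmetric group of order 6)

Compute the discriminant of x^3 + (5)*x^2 + (10)*x + (7): Δ = -23. Since Δ is not a rational square, the Galois group is not contained in A_3; it must be the full S_3 (irreducibility of the cubic rules out anything smaller).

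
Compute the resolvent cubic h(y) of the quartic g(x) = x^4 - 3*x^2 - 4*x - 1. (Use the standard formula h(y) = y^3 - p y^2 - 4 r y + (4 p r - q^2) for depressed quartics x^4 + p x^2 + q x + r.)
h(y) = y^3 + 3*y^2 + 4*y - 4

Identify coefficients: p = -3, q = -4, r = -1.
Plug into h(y) = y^3 - p y^2 - 4 r y + (4 p r - q^2):
  h(y) = y^3 - (-3) y^2 - 4*(-1) y + (4*(-3)*(-1) - (-4)^2)
       = y^3 + (3) y^2 + (4) y + (-4).
Simplifying: h(y) = y^3 + 3*y^2 + 4*y - 4.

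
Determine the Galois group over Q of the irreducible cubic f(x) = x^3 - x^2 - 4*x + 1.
Gal(K/Q) = S_3 (symmetric group of order 6)

Compute the discriminant of x^3 + (-1)*x^2 + (-4)*x + (1): Δ = 321. Since Δ is not a rational square, the Galois group is not contained in A_3; it must be the full S_3 (irreducibility of the cubic rules out anything smaller).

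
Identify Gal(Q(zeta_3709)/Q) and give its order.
|Gal(Q(zeta_3709)/Q)| = phi(3709) = 3708; group ≅ (Z/3709Z)^* ≅ Z/3708Z

The n-th cyclotomic polynomial Φ_3709(x) is the minimal polynomial of zeta_3709 over Q and has degree phi(3709) = 3708. So Q(zeta_3709) is a degree-3708 Galois extension with Galois group (Z/3709Z)^*. (Z/3709Z)^* is cyclic since 3709 is an odd prime power (or 4). Hence Gal(Q(zeta_3709)/Q) ≅ Z/3708Z.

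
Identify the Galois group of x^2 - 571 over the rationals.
Gal(K/Q) = Z/2Z (cyclic of order 2)

x^2 - 571 is irreducible over Q since 571 is not a rational square. The splitting field Q(sqrt(571)) has degree 2 over Q, and its unique nontrivial automorphism is sqrt(571) ↦ -sqrt(571). Hence Gal(Q(sqrt(571))/Q) = Z/2Z.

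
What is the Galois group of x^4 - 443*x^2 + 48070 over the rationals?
Gal(K/Q) = V_4 (Klein four-group, Z/2Z × Z/2Z)

f factors as (x^2 - 253)(x^2 - 190), so the splitting field is K = Q(sqrt(253), sqrt(190)). The elements 253, 190, 48070 are all non-squares in Q, so sqrt(253) and sqrt(190) generate independent quadratic extensions. Thus [K:Q] = 4 and Gal(K/Q) is generated by the two order-2 automorphisms sqrt(253) ↦ -sqrt(253) and sqrt(190) ↦ -sqrt(190), giving V_4.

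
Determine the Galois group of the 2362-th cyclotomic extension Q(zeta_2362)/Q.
|Gal(Q(zeta_2362)/Q)| = phi(2362) = 1180; group ≅ (Z/2362Z)^* ≅ Z/1180Z

The n-th cyclotomic polynomial Φ_2362(x) is the minimal polynomial of zeta_2362 over Q and has degree phi(2362) = 1180. So Q(zeta_2362) is a degree-1180 Galois extension with Galois group (Z/2362Z)^*. By CRT, (Z/2362Z)^* ≅ (Z/2Z)^* × (Z/1181Z)^*. Each prime-power unit group is (Z/2Z)^* ≅ trivial group (order 1); (Z/1181Z)^* ≅ Z/1180Z. Hence Gal(Q(zeta_2362)/Q) ≅ Z/1180Z.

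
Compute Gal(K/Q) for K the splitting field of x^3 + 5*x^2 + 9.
Gal(K/Q) = S_3 (symmetric group of order 6)

Compute the discriminant of x^3 + (5)*x^2 + (0)*x + (9): Δ = -6687. Since Δ is not a rational square, the Galois group is not contained in A_3; it must be the full S_3 (irreducibility of the cubic rules out anything smaller).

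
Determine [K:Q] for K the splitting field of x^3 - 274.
[K:Q] = 6

x^3 - 274 has one real root r = 274^(1/3) and two complex roots r*zeta_3, r*zeta_3^2 where zeta_3 = e^(2*pi*i/3). The splitting field is Q(r, zeta_3). [Q(r):Q] = 3 and [Q(zeta_3):Q] = 2 with gcd = 1, so [Q(r, zeta_3):Q] = 3 * 2 = 6.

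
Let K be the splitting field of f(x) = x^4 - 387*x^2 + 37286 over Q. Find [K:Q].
[K:Q] = 4

f factors as (x^2 - 181)(x^2 - 206); the splitting field is K = Q(sqrt(181), sqrt(206)). Since 181, 206, and 37286 are all non-squares in Q, the three subfields Q(sqrt(181)), Q(sqrt(206)), Q(sqrt(37286)) are distinct degree-2 extensions, so [K:Q] = 4 (Klein four Galois group).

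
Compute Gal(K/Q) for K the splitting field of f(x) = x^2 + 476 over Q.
Gal(K/Q) = Z/2Z (cyclic of order 2)

x^2 + 476 is irreducible over Q since -476 is not a rational square. The splitting field Q(sqrt(-476)) has degree 2 over Q, and its unique nontrivial automorphism is sqrt(-476) ↦ -sqrt(-476). Hence Gal(Q(sqrt(-476))/Q) = Z/2Z.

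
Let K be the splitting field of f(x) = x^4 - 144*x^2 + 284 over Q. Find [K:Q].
[K:Q] = 4

f factors as (x^2 - 142)(x^2 - 2); the splitting field is K = Q(sqrt(142), sqrt(2)). Since 142, 2, and 284 are all non-squares in Q, the three subfields Q(sqrt(142)), Q(sqrt(2)), Q(sqrt(284)) are distinct degree-2 extensions, so [K:Q] = 4 (Klein four Galois group).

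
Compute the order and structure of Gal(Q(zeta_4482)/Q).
|Gal(Q(zeta_4482)/Q)| = phi(4482) = 1476; group ≅ (Z/4482Z)^* ≅ Z/18Z × Z/82Z

The n-th cyclotomic polynomial Φ_4482(x) is the minimal polynomial of zeta_4482 over Q and has degree phi(4482) = 1476. So Q(zeta_4482) is a degree-1476 Galois extension with Galois group (Z/4482Z)^*. By CRT, (Z/4482Z)^* ≅ (Z/2Z)^* × (Z/27Z)^* × (Z/83Z)^*. Each prime-power unit group is (Z/2Z)^* ≅ trivial group (order 1); (Z/27Z)^* ≅ Z/18Z; (Z/83Z)^* ≅ Z/82Z. Hence Gal(Q(zeta_4482)/Q) ≅ Z/18Z × Z/82Z.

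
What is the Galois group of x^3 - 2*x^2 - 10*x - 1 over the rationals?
Gal(K/Q) = S_3 (symmetric group of order 6)

Compute the discriminant of x^3 + (-2)*x^2 + (-10)*x + (-1): Δ = 3981. Since Δ is not a rational square, the Galois group is not contained in A_3; it must be the full S_3 (irreducibility of the cubic rules out anything smaller).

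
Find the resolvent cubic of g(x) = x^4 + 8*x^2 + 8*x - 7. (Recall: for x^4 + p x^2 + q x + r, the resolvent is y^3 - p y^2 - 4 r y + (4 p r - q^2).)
h(y) = y^3 - 8*y^2 + 28*y - 288

Identify coefficients: p = 8, q = 8, r = -7.
Plug into h(y) = y^3 - p y^2 - 4 r y + (4 p r - q^2):
  h(y) = y^3 - (8) y^2 - 4*(-7) y + (4*(8)*(-7) - (8)^2)
       = y^3 + (-8) y^2 + (28) y + (-288).
Simplifying: h(y) = y^3 - 8*y^2 + 28*y - 288.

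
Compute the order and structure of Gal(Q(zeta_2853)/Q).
|Gal(Q(zeta_2853)/Q)| = phi(2853) = 1896; group ≅ (Z/2853Z)^* ≅ Z/6Z × Z/316Z

The n-th cyclotomic polynomial Φ_2853(x) is the minimal polynomial of zeta_2853 over Q and has degree phi(2853) = 1896. So Q(zeta_2853) is a degree-1896 Galois extension with Galois group (Z/2853Z)^*. By CRT, (Z/2853Z)^* ≅ (Z/9Z)^* × (Z/317Z)^*. Each prime-power unit group is (Z/9Z)^* ≅ Z/6Z; (Z/317Z)^* ≅ Z/316Z. Hence Gal(Q(zeta_2853)/Q) ≅ Z/6Z × Z/316Z.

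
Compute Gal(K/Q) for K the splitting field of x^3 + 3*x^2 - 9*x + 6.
Gal(K/Q) = S_3 (symmetric group of order 6)

Compute the discriminant of x^3 + (3)*x^2 + (-9)*x + (6): Δ = -891. Since Δ is not a rational square, the Galois group is not contained in A_3; it must be the full S_3 (irreducibility of the cubic rules out anything smaller).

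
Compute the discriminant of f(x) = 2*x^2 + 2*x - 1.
Δ = 12

For a quadratic a x^2 + b x + c the discriminant is Δ = b^2 - 4ac = (2)^2 - 4*(2)*(-1) = 4 - (-8) = 12.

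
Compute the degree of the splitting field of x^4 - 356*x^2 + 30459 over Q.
[K:Q] = 4

f factors as (x^2 - 143)(x^2 - 213); the splitting field is K = Q(sqrt(143), sqrt(213)). Since 143, 213, and 30459 are all non-squares in Q, the three subfields Q(sqrt(143)), Q(sqrt(213)), Q(sqrt(30459)) are distinct degree-2 extensions, so [K:Q] = 4 (Klein four Galois group).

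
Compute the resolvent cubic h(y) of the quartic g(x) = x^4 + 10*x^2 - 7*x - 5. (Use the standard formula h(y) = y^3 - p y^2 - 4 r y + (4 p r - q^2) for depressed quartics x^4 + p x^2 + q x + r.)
h(y) = y^3 - 10*y^2 + 20*y - 249

Identify coefficients: p = 10, q = -7, r = -5.
Plug into h(y) = y^3 - p y^2 - 4 r y + (4 p r - q^2):
  h(y) = y^3 - (10) y^2 - 4*(-5) y + (4*(10)*(-5) - (-7)^2)
       = y^3 + (-10) y^2 + (20) y + (-249).
Simplifying: h(y) = y^3 - 10*y^2 + 20*y - 249.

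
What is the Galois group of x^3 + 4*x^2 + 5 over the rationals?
Gal(K/Q) = S_3 (symmetric group of order 6)

Compute the discriminant of x^3 + (4)*x^2 + (0)*x + (5): Δ = -1955. Since Δ is not a rational square, the Galois group is not contained in A_3; it must be the full S_3 (irreducibility of the cubic rules out anything smaller).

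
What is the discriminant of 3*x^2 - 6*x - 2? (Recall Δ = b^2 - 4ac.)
Δ = 60

For a quadratic a x^2 + b x + c the discriminant is Δ = b^2 - 4ac = (-6)^2 - 4*(3)*(-2) = 36 - (-24) = 60.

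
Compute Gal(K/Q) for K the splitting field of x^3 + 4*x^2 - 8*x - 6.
Gal(K/Q) = S_3 (symmetric group of order 6)

Compute the discriminant of x^3 + (4)*x^2 + (-8)*x + (-6): Δ = 7092. Since Δ is not a rational square, the Galois group is not contained in A_3; it must be the full S_3 (irreducibility of the cubic rules out anything smaller).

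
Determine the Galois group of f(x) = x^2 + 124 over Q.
Gal(K/Q) = Z/2Z (cyclic of order 2)

x^2 + 124 is irreducible over Q since -124 is not a rational square. The splitting field Q(sqrt(-124)) has degree 2 over Q, and its unique nontrivial automorphism is sqrt(-124) ↦ -sqrt(-124). Hence Gal(Q(sqrt(-124))/Q) = Z/2Z.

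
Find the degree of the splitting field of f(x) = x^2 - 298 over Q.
[K:Q] = 2

The polynomial x^2 - 298 is irreducible over Q since 298 is not a perfect square. Its splitting field is Q(sqrt(298)), which has degree 2 over Q.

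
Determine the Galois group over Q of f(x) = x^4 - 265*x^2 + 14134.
Gal(K/Q) = V_4 (Klein four-group, Z/2Z × Z/2Z)

f factors as (x^2 - 191)(x^2 - 74), so the splitting field is K = Q(sqrt(191), sqrt(74)). The elements 191, 74, 14134 are all non-squares in Q, so sqrt(191) and sqrt(74) generate independent quadratic extensions. Thus [K:Q] = 4 and Gal(K/Q) is generated by the two order-2 automorphisms sqrt(191) ↦ -sqrt(191) and sqrt(74) ↦ -sqrt(74), giving V_4.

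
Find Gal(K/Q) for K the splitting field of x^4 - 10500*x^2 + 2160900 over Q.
Gal(K/Q) = Z/2Z (cyclic of order 2)

f factors as (x^2 - 210)(x^2 - 10290), so the splitting field is K = Q(sqrt(210), sqrt(10290)). The squarefree part of 210 is 210 and the squarefree part of 10290 is also 210, so sqrt(210) and sqrt(10290) are both rational multiples of sqrt(210). Hence Q(sqrt(210)) = Q(sqrt(10290)) = Q(sqrt(210)), and the splitting field collapses to a single degree-2 extension with Galois group Z/2Z.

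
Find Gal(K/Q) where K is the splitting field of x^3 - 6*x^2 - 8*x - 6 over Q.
Gal(K/Q) = S_3 (symmetric group of order 6)

Compute the discriminant of x^3 + (-6)*x^2 + (-8)*x + (-6): Δ = -6988. Since Δ is not a rational square, the Galois group is not contained in A_3; it must be the full S_3 (irreducibility of the cubic rules out anything smaller).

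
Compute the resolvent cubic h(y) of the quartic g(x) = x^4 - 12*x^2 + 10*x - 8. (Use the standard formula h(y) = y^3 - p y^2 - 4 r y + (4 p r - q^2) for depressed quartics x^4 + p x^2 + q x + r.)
h(y) = y^3 + 12*y^2 + 32*y + 284

Identify coefficients: p = -12, q = 10, r = -8.
Plug into h(y) = y^3 - p y^2 - 4 r y + (4 p r - q^2):
  h(y) = y^3 - (-12) y^2 - 4*(-8) y + (4*(-12)*(-8) - (10)^2)
       = y^3 + (12) y^2 + (32) y + (284).
Simplifying: h(y) = y^3 + 12*y^2 + 32*y + 284.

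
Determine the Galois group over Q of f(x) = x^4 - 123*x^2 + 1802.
Gal(K/Q) = V_4 (Klein four-group, Z/2Z × Z/2Z)

f factors as (x^2 - 106)(x^2 - 17), so the splitting field is K = Q(sqrt(106), sqrt(17)). The elements 106, 17, 1802 are all non-squares in Q, so sqrt(106) and sqrt(17) generate independent quadratic extensions. Thus [K:Q] = 4 and Gal(K/Q) is generated by the two order-2 automorphisms sqrt(106) ↦ -sqrt(106) and sqrt(17) ↦ -sqrt(17), giving V_4.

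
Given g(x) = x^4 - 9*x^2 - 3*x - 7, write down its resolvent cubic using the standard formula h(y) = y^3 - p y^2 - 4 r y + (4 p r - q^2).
h(y) = y^3 + 9*y^2 + 28*y + 243

Identify coefficients: p = -9, q = -3, r = -7.
Plug into h(y) = y^3 - p y^2 - 4 r y + (4 p r - q^2):
  h(y) = y^3 - (-9) y^2 - 4*(-7) y + (4*(-9)*(-7) - (-3)^2)
       = y^3 + (9) y^2 + (28) y + (243).
Simplifying: h(y) = y^3 + 9*y^2 + 28*y + 243.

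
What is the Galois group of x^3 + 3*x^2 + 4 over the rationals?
Gal(K/Q) = S_3 (symmetric group of order 6)

Compute the discriminant of x^3 + (3)*x^2 + (0)*x + (4): Δ = -864. Since Δ is not a rational square, the Galois group is not contained in A_3; it must be the full S_3 (irreducibility of the cubic rules out anything smaller).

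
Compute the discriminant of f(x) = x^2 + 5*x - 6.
Δ = 49

For a quadratic a x^2 + b x + c the discriminant is Δ = b^2 - 4ac = (5)^2 - 4*(1)*(-6) = 25 - (-24) = 49.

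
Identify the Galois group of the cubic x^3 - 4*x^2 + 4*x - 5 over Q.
Gal(K/Q) = S_3 (symmetric group of order 6)

Compute the discriminant of x^3 + (-4)*x^2 + (4)*x + (-5): Δ = -515. Since Δ is not a rational square, the Galois group is not contained in A_3; it must be the full S_3 (irreducibility of the cubic rules out anything smaller).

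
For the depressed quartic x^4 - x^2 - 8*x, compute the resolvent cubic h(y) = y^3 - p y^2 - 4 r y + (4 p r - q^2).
h(y) = y^3 + y^2 - 64

Identify coefficients: p = -1, q = -8, r = 0.
Plug into h(y) = y^3 - p y^2 - 4 r y + (4 p r - q^2):
  h(y) = y^3 - (-1) y^2 - 4*(0) y + (4*(-1)*(0) - (-8)^2)
       = y^3 + (1) y^2 + (0) y + (-64).
Simplifying: h(y) = y^3 + y^2 - 64.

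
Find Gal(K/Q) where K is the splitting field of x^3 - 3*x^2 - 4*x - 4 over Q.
Gal(K/Q) = S_3 (symmetric group of order 6)

Compute the discriminant of x^3 + (-3)*x^2 + (-4)*x + (-4): Δ = -1328. Since Δ is not a rational square, the Galois group is not contained in A_3; it must be the full S_3 (irreducibility of the cubic rules out anything smaller).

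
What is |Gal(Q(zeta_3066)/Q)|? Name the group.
|Gal(Q(zeta_3066)/Q)| = phi(3066) = 864; group ≅ (Z/3066Z)^* ≅ Z/2Z × Z/6Z × Z/72Z

The n-th cyclotomic polynomial Φ_3066(x) is the minimal polynomial of zeta_3066 over Q and has degree phi(3066) = 864. So Q(zeta_3066) is a degree-864 Galois extension with Galois group (Z/3066Z)^*. By CRT, (Z/3066Z)^* ≅ (Z/2Z)^* × (Z/3Z)^* × (Z/7Z)^* × (Z/73Z)^*. Each prime-power unit group is (Z/2Z)^* ≅ trivial group (order 1); (Z/3Z)^* ≅ Z/2Z; (Z/7Z)^* ≅ Z/6Z; (Z/73Z)^* ≅ Z/72Z. Hence Gal(Q(zeta_3066)/Q) ≅ Z/2Z × Z/6Z × Z/72Z.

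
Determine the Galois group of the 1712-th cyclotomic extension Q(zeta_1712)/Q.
|Gal(Q(zeta_1712)/Q)| = phi(1712) = 848; group ≅ (Z/1712Z)^* ≅ Z/2Z × Z/4Z × Z/106Z

The n-th cyclotomic polynomial Φ_1712(x) is the minimal polynomial of zeta_1712 over Q and has degree phi(1712) = 848. So Q(zeta_1712) is a degree-848 Galois extension with Galois group (Z/1712Z)^*. By CRT, (Z/1712Z)^* ≅ (Z/16Z)^* × (Z/107Z)^*. Each prime-power unit group is (Z/16Z)^* ≅ Z/2Z × Z/4Z; (Z/107Z)^* ≅ Z/106Z. Hence Gal(Q(zeta_1712)/Q) ≅ Z/2Z × Z/4Z × Z/106Z.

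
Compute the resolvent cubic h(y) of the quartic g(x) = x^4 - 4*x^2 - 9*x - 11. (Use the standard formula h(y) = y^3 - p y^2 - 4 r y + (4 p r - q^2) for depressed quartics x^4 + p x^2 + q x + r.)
h(y) = y^3 + 4*y^2 + 44*y + 95

Identify coefficients: p = -4, q = -9, r = -11.
Plug into h(y) = y^3 - p y^2 - 4 r y + (4 p r - q^2):
  h(y) = y^3 - (-4) y^2 - 4*(-11) y + (4*(-4)*(-11) - (-9)^2)
       = y^3 + (4) y^2 + (44) y + (95).
Simplifying: h(y) = y^3 + 4*y^2 + 44*y + 95.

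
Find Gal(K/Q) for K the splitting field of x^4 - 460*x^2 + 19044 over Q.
Gal(K/Q) = Z/2Z (cyclic of order 2)

f factors as (x^2 - 414)(x^2 - 46), so the splitting field is K = Q(sqrt(414), sqrt(46)). The squarefree part of 414 is 46 and the squarefree part of 46 is also 46, so sqrt(414) and sqrt(46) are both rational multiples of sqrt(46). Hence Q(sqrt(414)) = Q(sqrt(46)) = Q(sqrt(46)), and the splitting field collapses to a single degree-2 extension with Galois group Z/2Z.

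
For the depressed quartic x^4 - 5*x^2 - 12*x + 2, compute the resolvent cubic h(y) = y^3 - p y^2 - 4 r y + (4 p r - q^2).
h(y) = y^3 + 5*y^2 - 8*y - 184

Identify coefficients: p = -5, q = -12, r = 2.
Plug into h(y) = y^3 - p y^2 - 4 r y + (4 p r - q^2):
  h(y) = y^3 - (-5) y^2 - 4*(2) y + (4*(-5)*(2) - (-12)^2)
       = y^3 + (5) y^2 + (-8) y + (-184).
Simplifying: h(y) = y^3 + 5*y^2 - 8*y - 184.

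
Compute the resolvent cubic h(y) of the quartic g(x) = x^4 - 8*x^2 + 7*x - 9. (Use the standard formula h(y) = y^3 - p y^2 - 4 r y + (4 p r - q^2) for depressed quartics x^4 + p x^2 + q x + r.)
h(y) = y^3 + 8*y^2 + 36*y + 239

Identify coefficients: p = -8, q = 7, r = -9.
Plug into h(y) = y^3 - p y^2 - 4 r y + (4 p r - q^2):
  h(y) = y^3 - (-8) y^2 - 4*(-9) y + (4*(-8)*(-9) - (7)^2)
       = y^3 + (8) y^2 + (36) y + (239).
Simplifying: h(y) = y^3 + 8*y^2 + 36*y + 239.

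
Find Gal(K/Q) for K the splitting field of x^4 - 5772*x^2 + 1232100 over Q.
Gal(K/Q) = Z/2Z (cyclic of order 2)

f factors as (x^2 - 222)(x^2 - 5550), so the splitting field is K = Q(sqrt(222), sqrt(5550)). The squarefree part of 222 is 222 and the squarefree part of 5550 is also 222, so sqrt(222) and sqrt(5550) are both rational multiples of sqrt(222). Hence Q(sqrt(222)) = Q(sqrt(5550)) = Q(sqrt(222)), and the splitting field collapses to a single degree-2 extension with Galois group Z/2Z.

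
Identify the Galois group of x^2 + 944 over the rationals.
Gal(K/Q) = Z/2Z (cyclic of order 2)

x^2 + 944 is irreducible over Q since -944 is not a rational square. The splitting field Q(sqrt(-944)) has degree 2 over Q, and its unique nontrivial automorphism is sqrt(-944) ↦ -sqrt(-944). Hence Gal(Q(sqrt(-944))/Q) = Z/2Z.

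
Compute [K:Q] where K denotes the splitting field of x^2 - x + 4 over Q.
[K:Q] = 2

The discriminant of x^2 + (-1)*x + (4) is b^2 - 4c = 1 - (16) = -15. Since -15 is not a perfect square in Q, the polynomial is irreducible over Q. Its two roots generate a degree-2 extension, so [K:Q] = 2.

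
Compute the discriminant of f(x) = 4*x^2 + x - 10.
Δ = 161

For a quadratic a x^2 + b x + c the discriminant is Δ = b^2 - 4ac = (1)^2 - 4*(4)*(-10) = 1 - (-160) = 161.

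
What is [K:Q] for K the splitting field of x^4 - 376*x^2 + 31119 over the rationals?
[K:Q] = 4

f factors as (x^2 - 123)(x^2 - 253); the splitting field is K = Q(sqrt(123), sqrt(253)). Since 123, 253, and 31119 are all non-squares in Q, the three subfields Q(sqrt(123)), Q(sqrt(253)), Q(sqrt(31119)) are distinct degree-2 extensions, so [K:Q] = 4 (Klein four Galois group).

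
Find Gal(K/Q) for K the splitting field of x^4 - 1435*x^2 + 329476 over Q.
Gal(K/Q) = Z/2Z (cyclic of order 2)

f factors as (x^2 - 1148)(x^2 - 287), so the splitting field is K = Q(sqrt(1148), sqrt(287)). The squarefree part of 1148 is 287 and the squarefree part of 287 is also 287, so sqrt(1148) and sqrt(287) are both rational multiples of sqrt(287). Hence Q(sqrt(1148)) = Q(sqrt(287)) = Q(sqrt(287)), and the splitting field collapses to a single degree-2 extension with Galois group Z/2Z.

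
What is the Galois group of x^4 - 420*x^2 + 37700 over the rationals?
Gal(K/Q) = V_4 (Klein four-group, Z/2Z × Z/2Z)

f factors as (x^2 - 290)(x^2 - 130), so the splitting field is K = Q(sqrt(290), sqrt(130)). The elements 290, 130, 37700 are all non-squares in Q, so sqrt(290) and sqrt(130) generate independent quadratic extensions. Thus [K:Q] = 4 and Gal(K/Q) is generated by the two order-2 automorphisms sqrt(290) ↦ -sqrt(290) and sqrt(130) ↦ -sqrt(130), giving V_4.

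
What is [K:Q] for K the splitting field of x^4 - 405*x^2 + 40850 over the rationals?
[K:Q] = 4

f factors as (x^2 - 190)(x^2 - 215); the splitting field is K = Q(sqrt(190), sqrt(215)). Since 190, 215, and 40850 are all non-squares in Q, the three subfields Q(sqrt(190)), Q(sqrt(215)), Q(sqrt(40850)) are distinct degree-2 extensions, so [K:Q] = 4 (Klein four Galois group).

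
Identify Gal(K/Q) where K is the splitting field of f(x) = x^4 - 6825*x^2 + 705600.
Gal(K/Q) = Z/2Z (cyclic of order 2)

f factors as (x^2 - 6720)(x^2 - 105), so the splitting field is K = Q(sqrt(6720), sqrt(105)). The squarefree part of 6720 is 105 and the squarefree part of 105 is also 105, so sqrt(6720) and sqrt(105) are both rational multiples of sqrt(105). Hence Q(sqrt(6720)) = Q(sqrt(105)) = Q(sqrt(105)), and the splitting field collapses to a single degree-2 extension with Galois group Z/2Z.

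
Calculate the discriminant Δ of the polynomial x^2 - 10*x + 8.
Δ = 68

For a quadratic a x^2 + b x + c the discriminant is Δ = b^2 - 4ac = (-10)^2 - 4*(1)*(8) = 100 - (32) = 68.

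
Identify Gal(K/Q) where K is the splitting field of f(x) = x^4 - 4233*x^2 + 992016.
Gal(K/Q) = Z/2Z (cyclic of order 2)

f factors as (x^2 - 249)(x^2 - 3984), so the splitting field is K = Q(sqrt(249), sqrt(3984)). The squarefree part of 249 is 249 and the squarefree part of 3984 is also 249, so sqrt(249) and sqrt(3984) are both rational multiples of sqrt(249). Hence Q(sqrt(249)) = Q(sqrt(3984)) = Q(sqrt(249)), and the splitting field collapses to a single degree-2 extension with Galois group Z/2Z.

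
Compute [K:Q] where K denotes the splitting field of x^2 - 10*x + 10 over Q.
[K:Q] = 2

The discriminant of x^2 + (-10)*x + (10) is b^2 - 4c = 100 - (40) = 60. Since 60 is not a perfect square in Q, the polynomial is irreducible over Q. Its two roots generate a degree-2 extension, so [K:Q] = 2.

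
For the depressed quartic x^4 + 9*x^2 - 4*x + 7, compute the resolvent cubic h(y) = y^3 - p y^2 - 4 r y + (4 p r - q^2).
h(y) = y^3 - 9*y^2 - 28*y + 236

Identify coefficients: p = 9, q = -4, r = 7.
Plug into h(y) = y^3 - p y^2 - 4 r y + (4 p r - q^2):
  h(y) = y^3 - (9) y^2 - 4*(7) y + (4*(9)*(7) - (-4)^2)
       = y^3 + (-9) y^2 + (-28) y + (236).
Simplifying: h(y) = y^3 - 9*y^2 - 28*y + 236.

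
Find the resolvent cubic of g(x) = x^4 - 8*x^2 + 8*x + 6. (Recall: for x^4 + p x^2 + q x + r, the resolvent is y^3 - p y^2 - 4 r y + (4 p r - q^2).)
h(y) = y^3 + 8*y^2 - 24*y - 256

Identify coefficients: p = -8, q = 8, r = 6.
Plug into h(y) = y^3 - p y^2 - 4 r y + (4 p r - q^2):
  h(y) = y^3 - (-8) y^2 - 4*(6) y + (4*(-8)*(6) - (8)^2)
       = y^3 + (8) y^2 + (-24) y + (-256).
Simplifying: h(y) = y^3 + 8*y^2 - 24*y - 256.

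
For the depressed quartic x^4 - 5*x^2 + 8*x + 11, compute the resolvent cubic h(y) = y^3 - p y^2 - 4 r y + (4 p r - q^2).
h(y) = y^3 + 5*y^2 - 44*y - 284

Identify coefficients: p = -5, q = 8, r = 11.
Plug into h(y) = y^3 - p y^2 - 4 r y + (4 p r - q^2):
  h(y) = y^3 - (-5) y^2 - 4*(11) y + (4*(-5)*(11) - (8)^2)
       = y^3 + (5) y^2 + (-44) y + (-284).
Simplifying: h(y) = y^3 + 5*y^2 - 44*y - 284.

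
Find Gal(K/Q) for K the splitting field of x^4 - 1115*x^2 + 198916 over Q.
Gal(K/Q) = Z/2Z (cyclic of order 2)

f factors as (x^2 - 892)(x^2 - 223), so the splitting field is K = Q(sqrt(892), sqrt(223)). The squarefree part of 892 is 223 and the squarefree part of 223 is also 223, so sqrt(892) and sqrt(223) are both rational multiples of sqrt(223). Hence Q(sqrt(892)) = Q(sqrt(223)) = Q(sqrt(223)), and the splitting field collapses to a single degree-2 extension with Galois group Z/2Z.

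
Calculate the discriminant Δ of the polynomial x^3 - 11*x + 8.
Δ = 3596

For a depressed cubic x^3 + p x + q the discriminant is Δ = -4 p^3 - 27 q^2 = -4*(-11)^3 - 27*(8)^2 = 5324 - 1728 = 3596.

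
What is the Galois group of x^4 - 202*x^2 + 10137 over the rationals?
Gal(K/Q) = V_4 (Klein four-group, Z/2Z × Z/2Z)

f factors as (x^2 - 109)(x^2 - 93), so the splitting field is K = Q(sqrt(109), sqrt(93)). The elements 109, 93, 10137 are all non-squares in Q, so sqrt(109) and sqrt(93) generate independent quadratic extensions. Thus [K:Q] = 4 and Gal(K/Q) is generated by the two order-2 automorphisms sqrt(109) ↦ -sqrt(109) and sqrt(93) ↦ -sqrt(93), giving V_4.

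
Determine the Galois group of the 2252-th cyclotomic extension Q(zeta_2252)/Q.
|Gal(Q(zeta_2252)/Q)| = phi(2252) = 1124; group ≅ (Z/2252Z)^* ≅ Z/2Z × Z/562Z

The n-th cyclotomic polynomial Φ_2252(x) is the minimal polynomial of zeta_2252 over Q and has degree phi(2252) = 1124. So Q(zeta_2252) is a degree-1124 Galois extension with Galois group (Z/2252Z)^*. By CRT, (Z/2252Z)^* ≅ (Z/4Z)^* × (Z/563Z)^*. Each prime-power unit group is (Z/4Z)^* ≅ Z/2Z; (Z/563Z)^* ≅ Z/562Z. Hence Gal(Q(zeta_2252)/Q) ≅ Z/2Z × Z/562Z.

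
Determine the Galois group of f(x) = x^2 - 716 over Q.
Gal(K/Q) = Z/2Z (cyclic of order 2)

x^2 - 716 is irreducible over Q since 716 is not a rational square. The splitting field Q(sqrt(716)) has degree 2 over Q, and its unique nontrivial automorphism is sqrt(716) ↦ -sqrt(716). Hence Gal(Q(sqrt(716))/Q) = Z/2Z.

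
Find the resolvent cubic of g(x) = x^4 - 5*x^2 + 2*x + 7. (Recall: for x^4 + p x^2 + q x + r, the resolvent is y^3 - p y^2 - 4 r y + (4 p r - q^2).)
h(y) = y^3 + 5*y^2 - 28*y - 144

Identify coefficients: p = -5, q = 2, r = 7.
Plug into h(y) = y^3 - p y^2 - 4 r y + (4 p r - q^2):
  h(y) = y^3 - (-5) y^2 - 4*(7) y + (4*(-5)*(7) - (2)^2)
       = y^3 + (5) y^2 + (-28) y + (-144).
Simplifying: h(y) = y^3 + 5*y^2 - 28*y - 144.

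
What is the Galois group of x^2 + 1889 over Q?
Gal(K/Q) = Z/2Z (cyclic of order 2)

x^2 + 1889 is irreducible over Q since -1889 is not a rational square. The splitting field Q(sqrt(-1889)) has degree 2 over Q, and its unique nontrivial automorphism is sqrt(-1889) ↦ -sqrt(-1889). Hence Gal(Q(sqrt(-1889))/Q) = Z/2Z.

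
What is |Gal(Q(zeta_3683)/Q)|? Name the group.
|Gal(Q(zeta_3683)/Q)| = phi(3683) = 3528; group ≅ (Z/3683Z)^* ≅ Z/28Z × Z/126Z

The n-th cyclotomic polynomial Φ_3683(x) is the minimal polynomial of zeta_3683 over Q and has degree phi(3683) = 3528. So Q(zeta_3683) is a degree-3528 Galois extension with Galois group (Z/3683Z)^*. By CRT, (Z/3683Z)^* ≅ (Z/29Z)^* × (Z/127Z)^*. Each prime-power unit group is (Z/29Z)^* ≅ Z/28Z; (Z/127Z)^* ≅ Z/126Z. Hence Gal(Q(zeta_3683)/Q) ≅ Z/28Z × Z/126Z.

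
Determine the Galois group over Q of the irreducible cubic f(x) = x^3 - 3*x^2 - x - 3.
Gal(K/Q) = S_3 (symmetric group of order 6)

Compute the discriminant of x^3 + (-3)*x^2 + (-1)*x + (-3): Δ = -716. Since Δ is not a rational square, the Galois group is not contained in A_3; it must be the full S_3 (irreducibility of the cubic rules out anything smaller).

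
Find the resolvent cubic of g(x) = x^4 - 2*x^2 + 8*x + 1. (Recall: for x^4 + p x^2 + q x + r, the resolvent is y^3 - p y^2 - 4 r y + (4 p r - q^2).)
h(y) = y^3 + 2*y^2 - 4*y - 72

Identify coefficients: p = -2, q = 8, r = 1.
Plug into h(y) = y^3 - p y^2 - 4 r y + (4 p r - q^2):
  h(y) = y^3 - (-2) y^2 - 4*(1) y + (4*(-2)*(1) - (8)^2)
       = y^3 + (2) y^2 + (-4) y + (-72).
Simplifying: h(y) = y^3 + 2*y^2 - 4*y - 72.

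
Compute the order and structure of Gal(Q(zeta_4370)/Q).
|Gal(Q(zeta_4370)/Q)| = phi(4370) = 1584; group ≅ (Z/4370Z)^* ≅ Z/4Z × Z/18Z × Z/22Z

The n-th cyclotomic polynomial Φ_4370(x) is the minimal polynomial of zeta_4370 over Q and has degree phi(4370) = 1584. So Q(zeta_4370) is a degree-1584 Galois extension with Galois group (Z/4370Z)^*. By CRT, (Z/4370Z)^* ≅ (Z/2Z)^* × (Z/5Z)^* × (Z/19Z)^* × (Z/23Z)^*. Each prime-power unit group is (Z/2Z)^* ≅ trivial group (order 1); (Z/5Z)^* ≅ Z/4Z; (Z/19Z)^* ≅ Z/18Z; (Z/23Z)^* ≅ Z/22Z. Hence Gal(Q(zeta_4370)/Q) ≅ Z/4Z × Z/18Z × Z/22Z.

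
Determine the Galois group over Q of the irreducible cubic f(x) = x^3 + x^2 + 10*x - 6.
Gal(K/Q) = S_3 (symmetric group of order 6)

Compute the discriminant of x^3 + (1)*x^2 + (10)*x + (-6): Δ = -5928. Since Δ is not a rational square, the Galois group is not contained in A_3; it must be the full S_3 (irreducibility of the cubic rules out anything smaller).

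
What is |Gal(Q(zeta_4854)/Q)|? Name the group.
|Gal(Q(zeta_4854)/Q)| = phi(4854) = 1616; group ≅ (Z/4854Z)^* ≅ Z/2Z × Z/808Z

The n-th cyclotomic polynomial Φ_4854(x) is the minimal polynomial of zeta_4854 over Q and has degree phi(4854) = 1616. So Q(zeta_4854) is a degree-1616 Galois extension with Galois group (Z/4854Z)^*. By CRT, (Z/4854Z)^* ≅ (Z/2Z)^* × (Z/3Z)^* × (Z/809Z)^*. Each prime-power unit group is (Z/2Z)^* ≅ trivial group (order 1); (Z/3Z)^* ≅ Z/2Z; (Z/809Z)^* ≅ Z/808Z. Hence Gal(Q(zeta_4854)/Q) ≅ Z/2Z × Z/808Z.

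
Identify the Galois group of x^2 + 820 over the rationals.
Gal(K/Q) = Z/2Z (cyclic of order 2)

x^2 + 820 is irreducible over Q since -820 is not a rational square. The splitting field Q(sqrt(-820)) has degree 2 over Q, and its unique nontrivial automorphism is sqrt(-820) ↦ -sqrt(-820). Hence Gal(Q(sqrt(-820))/Q) = Z/2Z.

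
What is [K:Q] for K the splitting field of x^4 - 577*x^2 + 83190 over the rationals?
[K:Q] = 4

f factors as (x^2 - 295)(x^2 - 282); the splitting field is K = Q(sqrt(295), sqrt(282)). Since 295, 282, and 83190 are all non-squares in Q, the three subfields Q(sqrt(295)), Q(sqrt(282)), Q(sqrt(83190)) are distinct degree-2 extensions, so [K:Q] = 4 (Klein four Galois group).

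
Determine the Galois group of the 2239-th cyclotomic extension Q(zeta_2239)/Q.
|Gal(Q(zeta_2239)/Q)| = phi(2239) = 2238; group ≅ (Z/2239Z)^* ≅ Z/2238Z

The n-th cyclotomic polynomial Φ_2239(x) is the minimal polynomial of zeta_2239 over Q and has degree phi(2239) = 2238. So Q(zeta_2239) is a degree-2238 Galois extension with Galois group (Z/2239Z)^*. (Z/2239Z)^* is cyclic since 2239 is an odd prime power (or 4). Hence Gal(Q(zeta_2239)/Q) ≅ Z/2238Z.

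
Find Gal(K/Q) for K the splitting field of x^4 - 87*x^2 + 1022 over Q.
Gal(K/Q) = V_4 (Klein four-group, Z/2Z × Z/2Z)

f factors as (x^2 - 73)(x^2 - 14), so the splitting field is K = Q(sqrt(73), sqrt(14)). The elements 73, 14, 1022 are all non-squares in Q, so sqrt(73) and sqrt(14) generate independent quadratic extensions. Thus [K:Q] = 4 and Gal(K/Q) is generated by the two order-2 automorphisms sqrt(73) ↦ -sqrt(73) and sqrt(14) ↦ -sqrt(14), giving V_4.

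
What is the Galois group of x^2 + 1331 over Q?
Gal(K/Q) = Z/2Z (cyclic of order 2)

x^2 + 1331 is irreducible over Q since -1331 is not a rational square. The splitting field Q(sqrt(-1331)) has degree 2 over Q, and its unique nontrivial automorphism is sqrt(-1331) ↦ -sqrt(-1331). Hence Gal(Q(sqrt(-1331))/Q) = Z/2Z.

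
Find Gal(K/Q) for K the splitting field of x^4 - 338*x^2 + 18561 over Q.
Gal(K/Q) = V_4 (Klein four-group, Z/2Z × Z/2Z)

f factors as (x^2 - 269)(x^2 - 69), so the splitting field is K = Q(sqrt(269), sqrt(69)). The elements 269, 69, 18561 are all non-squares in Q, so sqrt(269) and sqrt(69) generate independent quadratic extensions. Thus [K:Q] = 4 and Gal(K/Q) is generated by the two order-2 automorphisms sqrt(269) ↦ -sqrt(269) and sqrt(69) ↦ -sqrt(69), giving V_4.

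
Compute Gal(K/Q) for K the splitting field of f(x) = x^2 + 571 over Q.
Gal(K/Q) = Z/2Z (cyclic of order 2)

x^2 + 571 is irreducible over Q since -571 is not a rational square. The splitting field Q(sqrt(-571)) has degree 2 over Q, and its unique nontrivial automorphism is sqrt(-571) ↦ -sqrt(-571). Hence Gal(Q(sqrt(-571))/Q) = Z/2Z.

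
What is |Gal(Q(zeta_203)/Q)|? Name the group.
|Gal(Q(zeta_203)/Q)| = phi(203) = 168; group ≅ (Z/203Z)^* ≅ Z/6Z × Z/28Z

The n-th cyclotomic polynomial Φ_203(x) is the minimal polynomial of zeta_203 over Q and has degree phi(203) = 168. So Q(zeta_203) is a degree-168 Galois extension with Galois group (Z/203Z)^*. By CRT, (Z/203Z)^* ≅ (Z/7Z)^* × (Z/29Z)^*. Each prime-power unit group is (Z/7Z)^* ≅ Z/6Z; (Z/29Z)^* ≅ Z/28Z. Hence Gal(Q(zeta_203)/Q) ≅ Z/6Z × Z/28Z.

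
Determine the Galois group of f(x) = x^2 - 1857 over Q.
Gal(K/Q) = Z/2Z (cyclic of order 2)

x^2 - 1857 is irreducible over Q since 1857 is not a rational square. The splitting field Q(sqrt(1857)) has degree 2 over Q, and its unique nontrivial automorphism is sqrt(1857) ↦ -sqrt(1857). Hence Gal(Q(sqrt(1857))/Q) = Z/2Z.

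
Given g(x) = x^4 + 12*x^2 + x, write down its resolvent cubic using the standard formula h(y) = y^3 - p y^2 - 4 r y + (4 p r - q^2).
h(y) = y^3 - 12*y^2 - 1

Identify coefficients: p = 12, q = 1, r = 0.
Plug into h(y) = y^3 - p y^2 - 4 r y + (4 p r - q^2):
  h(y) = y^3 - (12) y^2 - 4*(0) y + (4*(12)*(0) - (1)^2)
       = y^3 + (-12) y^2 + (0) y + (-1).
Simplifying: h(y) = y^3 - 12*y^2 - 1.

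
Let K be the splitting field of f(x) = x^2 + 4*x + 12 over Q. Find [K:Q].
[K:Q] = 2

The discriminant of x^2 + (4)*x + (12) is b^2 - 4c = 16 - (48) = -32. Since -32 is not a perfect square in Q, the polynomial is irreducible over Q. Its two roots generate a degree-2 extension, so [K:Q] = 2.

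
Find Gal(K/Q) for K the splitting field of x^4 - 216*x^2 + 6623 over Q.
Gal(K/Q) = V_4 (Klein four-group, Z/2Z × Z/2Z)

f factors as (x^2 - 37)(x^2 - 179), so the splitting field is K = Q(sqrt(37), sqrt(179)). The elements 37, 179, 6623 are all non-squares in Q, so sqrt(37) and sqrt(179) generate independent quadratic extensions. Thus [K:Q] = 4 and Gal(K/Q) is generated by the two order-2 automorphisms sqrt(37) ↦ -sqrt(37) and sqrt(179) ↦ -sqrt(179), giving V_4.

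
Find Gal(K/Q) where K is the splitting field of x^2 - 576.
Gal(K/Q) = trivial group (order 1)

x^2 - 576 factors as (x - 24)(x + 24) over Q, so its splitting field is Q itself and the Galois group is trivial.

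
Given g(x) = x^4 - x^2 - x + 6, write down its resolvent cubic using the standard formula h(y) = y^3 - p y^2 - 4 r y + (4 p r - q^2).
h(y) = y^3 + y^2 - 24*y - 25

Identify coefficients: p = -1, q = -1, r = 6.
Plug into h(y) = y^3 - p y^2 - 4 r y + (4 p r - q^2):
  h(y) = y^3 - (-1) y^2 - 4*(6) y + (4*(-1)*(6) - (-1)^2)
       = y^3 + (1) y^2 + (-24) y + (-25).
Simplifying: h(y) = y^3 + y^2 - 24*y - 25.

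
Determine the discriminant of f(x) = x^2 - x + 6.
Δ = -23

For a quadratic a x^2 + b x + c the discriminant is Δ = b^2 - 4ac = (-1)^2 - 4*(1)*(6) = 1 - (24) = -23.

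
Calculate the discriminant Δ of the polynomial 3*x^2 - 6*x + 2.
Δ = 12

For a quadratic a x^2 + b x + c the discriminant is Δ = b^2 - 4ac = (-6)^2 - 4*(3)*(2) = 36 - (24) = 12.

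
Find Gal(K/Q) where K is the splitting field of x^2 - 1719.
Gal(K/Q) = Z/2Z (cyclic of order 2)

x^2 - 1719 is irreducible over Q since 1719 is not a rational square. The splitting field Q(sqrt(1719)) has degree 2 over Q, and its unique nontrivial automorphism is sqrt(1719) ↦ -sqrt(1719). Hence Gal(Q(sqrt(1719))/Q) = Z/2Z.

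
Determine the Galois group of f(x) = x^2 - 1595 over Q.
Gal(K/Q) = Z/2Z (cyclic of order 2)

x^2 - 1595 is irreducible over Q since 1595 is not a rational square. The splitting field Q(sqrt(1595)) has degree 2 over Q, and its unique nontrivial automorphism is sqrt(1595) ↦ -sqrt(1595). Hence Gal(Q(sqrt(1595))/Q) = Z/2Z.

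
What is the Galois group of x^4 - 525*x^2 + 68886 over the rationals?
Gal(K/Q) = V_4 (Klein four-group, Z/2Z × Z/2Z)

f factors as (x^2 - 267)(x^2 - 258), so the splitting field is K = Q(sqrt(267), sqrt(258)). The elements 267, 258, 68886 are all non-squares in Q, so sqrt(267) and sqrt(258) generate independent quadratic extensions. Thus [K:Q] = 4 and Gal(K/Q) is generated by the two order-2 automorphisms sqrt(267) ↦ -sqrt(267) and sqrt(258) ↦ -sqrt(258), giving V_4.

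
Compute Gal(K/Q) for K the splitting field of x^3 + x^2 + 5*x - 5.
Gal(K/Q) = S_3 (symmetric group of order 6)

Compute the discriminant of x^3 + (1)*x^2 + (5)*x + (-5): Δ = -1580. Since Δ is not a rational square, the Galois group is not contained in A_3; it must be the full S_3 (irreducibility of the cubic rules out anything smaller).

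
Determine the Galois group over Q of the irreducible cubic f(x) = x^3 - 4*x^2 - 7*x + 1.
Gal(K/Q) = S_3 (symmetric group of order 6)

Compute the discriminant of x^3 + (-4)*x^2 + (-7)*x + (1): Δ = 2889. Since Δ is not a rational square, the Galois group is not contained in A_3; it must be the full S_3 (irreducibility of the cubic rules out anything smaller).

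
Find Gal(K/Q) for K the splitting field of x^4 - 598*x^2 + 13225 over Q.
Gal(K/Q) = Z/2Z (cyclic of order 2)

f factors as (x^2 - 23)(x^2 - 575), so the splitting field is K = Q(sqrt(23), sqrt(575)). The squarefree part of 23 is 23 and the squarefree part of 575 is also 23, so sqrt(23) and sqrt(575) are both rational multiples of sqrt(23). Hence Q(sqrt(23)) = Q(sqrt(575)) = Q(sqrt(23)), and the splitting field collapses to a single degree-2 extension with Galois group Z/2Z.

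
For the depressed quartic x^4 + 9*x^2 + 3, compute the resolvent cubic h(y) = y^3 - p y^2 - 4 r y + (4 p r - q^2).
h(y) = y^3 - 9*y^2 - 12*y + 108

Identify coefficients: p = 9, q = 0, r = 3.
Plug into h(y) = y^3 - p y^2 - 4 r y + (4 p r - q^2):
  h(y) = y^3 - (9) y^2 - 4*(3) y + (4*(9)*(3) - (0)^2)
       = y^3 + (-9) y^2 + (-12) y + (108).
Simplifying: h(y) = y^3 - 9*y^2 - 12*y + 108.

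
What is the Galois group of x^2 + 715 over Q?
Gal(K/Q) = Z/2Z (cyclic of order 2)

x^2 + 715 is irreducible over Q since -715 is not a rational square. The splitting field Q(sqrt(-715)) has degree 2 over Q, and its unique nontrivial automorphism is sqrt(-715) ↦ -sqrt(-715). Hence Gal(Q(sqrt(-715))/Q) = Z/2Z.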